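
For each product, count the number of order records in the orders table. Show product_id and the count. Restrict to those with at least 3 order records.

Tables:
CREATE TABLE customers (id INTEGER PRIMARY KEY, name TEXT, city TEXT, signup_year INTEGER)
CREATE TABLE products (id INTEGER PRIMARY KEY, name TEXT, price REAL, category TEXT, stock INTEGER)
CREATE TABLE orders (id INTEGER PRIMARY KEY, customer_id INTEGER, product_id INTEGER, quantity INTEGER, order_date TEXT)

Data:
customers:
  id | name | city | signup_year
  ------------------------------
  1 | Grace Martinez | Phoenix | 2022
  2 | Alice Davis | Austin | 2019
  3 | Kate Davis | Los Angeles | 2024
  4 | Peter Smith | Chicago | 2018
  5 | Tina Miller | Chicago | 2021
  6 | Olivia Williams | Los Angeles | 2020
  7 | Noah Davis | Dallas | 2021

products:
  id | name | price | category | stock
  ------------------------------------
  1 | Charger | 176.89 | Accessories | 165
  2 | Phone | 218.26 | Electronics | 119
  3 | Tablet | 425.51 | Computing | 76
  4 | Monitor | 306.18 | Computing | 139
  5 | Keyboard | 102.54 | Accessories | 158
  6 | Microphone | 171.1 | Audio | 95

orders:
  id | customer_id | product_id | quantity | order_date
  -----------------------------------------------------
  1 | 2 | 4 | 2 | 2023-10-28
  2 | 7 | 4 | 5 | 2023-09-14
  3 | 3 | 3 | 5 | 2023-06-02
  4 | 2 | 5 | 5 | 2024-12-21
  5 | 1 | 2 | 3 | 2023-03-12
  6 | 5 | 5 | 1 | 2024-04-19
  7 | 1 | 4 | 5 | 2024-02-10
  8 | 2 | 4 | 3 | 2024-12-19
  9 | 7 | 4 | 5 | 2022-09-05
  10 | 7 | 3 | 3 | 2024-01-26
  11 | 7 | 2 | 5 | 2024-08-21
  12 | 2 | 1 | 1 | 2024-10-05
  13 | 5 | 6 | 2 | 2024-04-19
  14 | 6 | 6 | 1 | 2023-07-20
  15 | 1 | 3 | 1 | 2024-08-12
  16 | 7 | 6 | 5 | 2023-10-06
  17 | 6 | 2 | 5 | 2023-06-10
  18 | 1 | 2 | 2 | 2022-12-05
SELECT product_id, COUNT(*) AS order_count FROM orders GROUP BY product_id HAVING COUNT(*) >= 3

Execution result:
product_id | order_count
2 | 4
3 | 3
4 | 5
6 | 3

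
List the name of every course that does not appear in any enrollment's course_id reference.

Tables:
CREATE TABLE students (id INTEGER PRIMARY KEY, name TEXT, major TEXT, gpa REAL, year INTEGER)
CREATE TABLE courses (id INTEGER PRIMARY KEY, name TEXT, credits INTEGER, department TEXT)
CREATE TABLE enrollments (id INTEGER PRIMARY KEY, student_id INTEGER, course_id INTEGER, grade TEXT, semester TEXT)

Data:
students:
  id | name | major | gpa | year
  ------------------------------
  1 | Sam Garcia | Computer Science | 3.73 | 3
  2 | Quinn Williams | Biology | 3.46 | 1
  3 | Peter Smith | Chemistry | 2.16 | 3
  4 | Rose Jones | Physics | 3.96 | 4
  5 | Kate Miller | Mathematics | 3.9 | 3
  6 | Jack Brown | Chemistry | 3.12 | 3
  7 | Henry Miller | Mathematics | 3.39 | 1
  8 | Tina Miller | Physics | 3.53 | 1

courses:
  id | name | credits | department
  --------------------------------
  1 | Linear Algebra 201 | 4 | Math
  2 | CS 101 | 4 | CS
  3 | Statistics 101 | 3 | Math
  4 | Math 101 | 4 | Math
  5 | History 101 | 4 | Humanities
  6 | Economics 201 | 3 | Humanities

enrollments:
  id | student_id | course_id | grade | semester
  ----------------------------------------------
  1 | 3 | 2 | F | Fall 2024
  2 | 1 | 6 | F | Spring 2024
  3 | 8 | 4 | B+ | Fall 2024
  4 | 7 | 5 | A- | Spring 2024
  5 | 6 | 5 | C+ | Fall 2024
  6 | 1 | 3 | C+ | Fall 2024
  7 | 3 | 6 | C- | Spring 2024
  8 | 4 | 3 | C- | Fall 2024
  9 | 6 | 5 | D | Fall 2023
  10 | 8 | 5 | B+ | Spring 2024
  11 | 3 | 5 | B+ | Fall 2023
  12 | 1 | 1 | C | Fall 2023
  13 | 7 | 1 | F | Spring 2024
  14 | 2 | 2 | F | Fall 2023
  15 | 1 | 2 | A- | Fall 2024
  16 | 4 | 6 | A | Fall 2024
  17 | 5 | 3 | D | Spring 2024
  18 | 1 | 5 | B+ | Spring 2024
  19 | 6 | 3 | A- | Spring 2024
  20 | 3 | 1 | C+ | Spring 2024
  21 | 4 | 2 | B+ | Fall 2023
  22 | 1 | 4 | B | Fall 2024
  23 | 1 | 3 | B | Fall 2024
SELECT p.name FROM courses p LEFT JOIN enrollments c ON c.course_id = p.id WHERE c.id IS NULL

Execution result:
(no rows)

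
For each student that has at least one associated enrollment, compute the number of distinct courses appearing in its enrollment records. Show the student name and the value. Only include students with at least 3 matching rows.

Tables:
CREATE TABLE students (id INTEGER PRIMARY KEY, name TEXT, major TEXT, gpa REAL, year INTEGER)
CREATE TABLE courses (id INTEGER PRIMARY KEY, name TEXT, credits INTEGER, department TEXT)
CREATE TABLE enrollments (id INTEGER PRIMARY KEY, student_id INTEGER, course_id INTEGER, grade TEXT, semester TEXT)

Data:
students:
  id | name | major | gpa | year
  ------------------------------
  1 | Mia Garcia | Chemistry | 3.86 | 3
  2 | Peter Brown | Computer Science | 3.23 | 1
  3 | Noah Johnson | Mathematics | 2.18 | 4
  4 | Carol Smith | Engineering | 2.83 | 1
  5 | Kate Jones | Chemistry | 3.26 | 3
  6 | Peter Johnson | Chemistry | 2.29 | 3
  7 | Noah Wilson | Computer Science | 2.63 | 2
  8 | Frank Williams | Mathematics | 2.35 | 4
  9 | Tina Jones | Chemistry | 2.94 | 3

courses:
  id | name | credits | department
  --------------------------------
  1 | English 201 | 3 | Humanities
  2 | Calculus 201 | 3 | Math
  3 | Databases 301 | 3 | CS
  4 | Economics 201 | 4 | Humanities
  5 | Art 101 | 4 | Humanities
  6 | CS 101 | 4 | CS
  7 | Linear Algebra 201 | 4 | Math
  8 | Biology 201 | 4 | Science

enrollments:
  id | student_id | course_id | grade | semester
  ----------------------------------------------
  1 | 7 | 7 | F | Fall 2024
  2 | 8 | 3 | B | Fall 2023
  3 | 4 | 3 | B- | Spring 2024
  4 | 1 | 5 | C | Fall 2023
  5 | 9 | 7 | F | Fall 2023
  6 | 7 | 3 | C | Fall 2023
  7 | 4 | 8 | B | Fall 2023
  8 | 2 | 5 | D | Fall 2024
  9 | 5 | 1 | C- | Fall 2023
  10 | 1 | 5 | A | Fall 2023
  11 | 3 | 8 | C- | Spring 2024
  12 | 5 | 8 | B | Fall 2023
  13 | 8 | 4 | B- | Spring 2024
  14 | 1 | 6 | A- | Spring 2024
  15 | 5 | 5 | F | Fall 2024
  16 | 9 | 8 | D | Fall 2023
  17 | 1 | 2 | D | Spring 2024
SELECT p.name, COUNT(DISTINCT c.course_id) AS distinct_course_count FROM enrollments c JOIN students p ON c.student_id = p.id GROUP BY p.id, p.name HAVING COUNT(*) >= 3

Execution result:
name | distinct_course_count
Mia Garcia | 3
Kate Jones | 3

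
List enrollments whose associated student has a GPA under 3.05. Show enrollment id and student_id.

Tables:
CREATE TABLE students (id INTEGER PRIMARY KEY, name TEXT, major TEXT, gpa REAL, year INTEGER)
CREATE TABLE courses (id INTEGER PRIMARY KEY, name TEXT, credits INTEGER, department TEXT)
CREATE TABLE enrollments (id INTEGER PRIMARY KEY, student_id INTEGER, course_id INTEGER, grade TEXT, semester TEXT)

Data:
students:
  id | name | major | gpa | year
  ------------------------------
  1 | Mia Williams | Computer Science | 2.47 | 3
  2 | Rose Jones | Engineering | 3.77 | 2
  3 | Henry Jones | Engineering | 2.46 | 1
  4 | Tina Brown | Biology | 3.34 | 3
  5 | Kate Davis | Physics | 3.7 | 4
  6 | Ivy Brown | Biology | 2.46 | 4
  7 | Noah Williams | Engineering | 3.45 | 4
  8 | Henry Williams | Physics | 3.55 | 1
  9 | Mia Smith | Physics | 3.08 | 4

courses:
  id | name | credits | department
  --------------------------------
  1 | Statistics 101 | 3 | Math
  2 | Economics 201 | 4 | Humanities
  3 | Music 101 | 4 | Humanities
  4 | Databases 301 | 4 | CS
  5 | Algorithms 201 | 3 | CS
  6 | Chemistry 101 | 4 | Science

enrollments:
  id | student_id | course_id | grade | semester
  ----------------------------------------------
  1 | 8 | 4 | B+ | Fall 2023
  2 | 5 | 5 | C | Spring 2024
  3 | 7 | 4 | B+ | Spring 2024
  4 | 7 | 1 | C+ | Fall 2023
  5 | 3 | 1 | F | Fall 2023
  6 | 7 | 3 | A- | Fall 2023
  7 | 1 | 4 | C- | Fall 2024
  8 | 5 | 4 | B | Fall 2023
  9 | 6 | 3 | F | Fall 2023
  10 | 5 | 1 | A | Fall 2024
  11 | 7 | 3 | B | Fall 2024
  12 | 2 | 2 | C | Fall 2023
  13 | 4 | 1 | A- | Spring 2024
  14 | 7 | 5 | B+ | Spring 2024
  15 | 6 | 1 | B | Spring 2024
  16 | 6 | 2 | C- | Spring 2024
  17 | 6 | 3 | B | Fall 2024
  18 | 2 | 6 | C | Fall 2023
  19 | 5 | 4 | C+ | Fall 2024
SELECT id, student_id FROM enrollments WHERE student_id IN (SELECT id FROM students WHERE gpa < 3.05)

Execution result:
id | student_id
5 | 3
7 | 1
9 | 6
15 | 6
16 | 6
17 | 6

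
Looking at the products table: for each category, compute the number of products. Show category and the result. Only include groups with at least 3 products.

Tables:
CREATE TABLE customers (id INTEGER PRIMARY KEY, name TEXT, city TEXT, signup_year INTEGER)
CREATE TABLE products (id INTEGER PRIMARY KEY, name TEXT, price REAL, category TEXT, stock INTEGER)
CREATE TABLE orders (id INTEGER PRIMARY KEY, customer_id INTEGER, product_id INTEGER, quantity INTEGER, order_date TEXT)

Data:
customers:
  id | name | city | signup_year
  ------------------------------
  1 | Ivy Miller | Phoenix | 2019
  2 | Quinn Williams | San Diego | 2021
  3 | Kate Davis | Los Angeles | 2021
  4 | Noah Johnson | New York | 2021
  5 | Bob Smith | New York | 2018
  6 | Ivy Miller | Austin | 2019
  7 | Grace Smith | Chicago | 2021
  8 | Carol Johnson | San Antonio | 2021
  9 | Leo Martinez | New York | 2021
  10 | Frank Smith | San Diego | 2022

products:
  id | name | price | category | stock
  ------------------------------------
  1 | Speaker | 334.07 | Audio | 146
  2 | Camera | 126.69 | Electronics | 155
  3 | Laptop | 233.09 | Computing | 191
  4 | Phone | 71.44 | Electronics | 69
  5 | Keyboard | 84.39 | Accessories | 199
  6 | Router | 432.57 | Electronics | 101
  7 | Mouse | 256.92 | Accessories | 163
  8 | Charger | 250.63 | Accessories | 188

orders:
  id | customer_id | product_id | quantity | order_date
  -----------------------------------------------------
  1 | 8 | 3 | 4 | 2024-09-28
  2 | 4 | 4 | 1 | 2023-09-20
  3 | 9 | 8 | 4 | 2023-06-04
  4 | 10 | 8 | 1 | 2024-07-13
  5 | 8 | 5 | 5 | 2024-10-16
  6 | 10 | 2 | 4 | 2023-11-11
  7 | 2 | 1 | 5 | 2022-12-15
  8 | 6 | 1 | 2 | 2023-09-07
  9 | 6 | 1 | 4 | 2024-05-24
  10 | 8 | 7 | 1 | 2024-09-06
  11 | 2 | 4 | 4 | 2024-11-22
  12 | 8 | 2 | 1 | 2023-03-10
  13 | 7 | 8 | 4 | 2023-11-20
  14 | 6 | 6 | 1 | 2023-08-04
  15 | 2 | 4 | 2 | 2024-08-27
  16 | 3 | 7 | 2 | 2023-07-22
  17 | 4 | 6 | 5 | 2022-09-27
SELECT category, COUNT(*) AS n FROM products GROUP BY category HAVING COUNT(*) >= 3

Execution result:
category | n
Accessories | 3
Electronics | 3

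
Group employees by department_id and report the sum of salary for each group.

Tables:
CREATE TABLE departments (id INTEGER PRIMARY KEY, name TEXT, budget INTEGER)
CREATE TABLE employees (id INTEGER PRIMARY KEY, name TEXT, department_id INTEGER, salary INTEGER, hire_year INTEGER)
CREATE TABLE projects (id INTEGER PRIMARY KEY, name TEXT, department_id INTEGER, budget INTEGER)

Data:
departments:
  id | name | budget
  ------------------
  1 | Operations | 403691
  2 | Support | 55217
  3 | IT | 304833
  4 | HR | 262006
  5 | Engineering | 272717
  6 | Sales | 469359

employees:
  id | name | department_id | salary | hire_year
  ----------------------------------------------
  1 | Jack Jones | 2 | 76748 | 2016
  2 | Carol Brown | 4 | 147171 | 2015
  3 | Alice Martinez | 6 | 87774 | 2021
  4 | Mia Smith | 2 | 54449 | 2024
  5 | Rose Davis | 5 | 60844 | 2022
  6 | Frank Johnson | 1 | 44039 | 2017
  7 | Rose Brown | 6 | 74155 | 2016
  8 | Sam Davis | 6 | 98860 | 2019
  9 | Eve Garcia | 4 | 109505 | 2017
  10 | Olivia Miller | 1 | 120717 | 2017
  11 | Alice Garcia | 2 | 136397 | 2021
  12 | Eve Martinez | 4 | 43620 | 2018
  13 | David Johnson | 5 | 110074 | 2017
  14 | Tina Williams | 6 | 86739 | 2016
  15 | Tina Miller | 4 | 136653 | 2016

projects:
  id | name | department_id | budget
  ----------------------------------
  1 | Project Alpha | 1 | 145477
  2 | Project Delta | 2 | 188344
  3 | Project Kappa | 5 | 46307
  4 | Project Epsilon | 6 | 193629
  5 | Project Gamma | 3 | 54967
SELECT department_id, SUM(salary) AS sum_salary FROM employees GROUP BY department_id

Execution result:
department_id | sum_salary
1 | 164756
2 | 267594
4 | 436949
5 | 170918
6 | 347528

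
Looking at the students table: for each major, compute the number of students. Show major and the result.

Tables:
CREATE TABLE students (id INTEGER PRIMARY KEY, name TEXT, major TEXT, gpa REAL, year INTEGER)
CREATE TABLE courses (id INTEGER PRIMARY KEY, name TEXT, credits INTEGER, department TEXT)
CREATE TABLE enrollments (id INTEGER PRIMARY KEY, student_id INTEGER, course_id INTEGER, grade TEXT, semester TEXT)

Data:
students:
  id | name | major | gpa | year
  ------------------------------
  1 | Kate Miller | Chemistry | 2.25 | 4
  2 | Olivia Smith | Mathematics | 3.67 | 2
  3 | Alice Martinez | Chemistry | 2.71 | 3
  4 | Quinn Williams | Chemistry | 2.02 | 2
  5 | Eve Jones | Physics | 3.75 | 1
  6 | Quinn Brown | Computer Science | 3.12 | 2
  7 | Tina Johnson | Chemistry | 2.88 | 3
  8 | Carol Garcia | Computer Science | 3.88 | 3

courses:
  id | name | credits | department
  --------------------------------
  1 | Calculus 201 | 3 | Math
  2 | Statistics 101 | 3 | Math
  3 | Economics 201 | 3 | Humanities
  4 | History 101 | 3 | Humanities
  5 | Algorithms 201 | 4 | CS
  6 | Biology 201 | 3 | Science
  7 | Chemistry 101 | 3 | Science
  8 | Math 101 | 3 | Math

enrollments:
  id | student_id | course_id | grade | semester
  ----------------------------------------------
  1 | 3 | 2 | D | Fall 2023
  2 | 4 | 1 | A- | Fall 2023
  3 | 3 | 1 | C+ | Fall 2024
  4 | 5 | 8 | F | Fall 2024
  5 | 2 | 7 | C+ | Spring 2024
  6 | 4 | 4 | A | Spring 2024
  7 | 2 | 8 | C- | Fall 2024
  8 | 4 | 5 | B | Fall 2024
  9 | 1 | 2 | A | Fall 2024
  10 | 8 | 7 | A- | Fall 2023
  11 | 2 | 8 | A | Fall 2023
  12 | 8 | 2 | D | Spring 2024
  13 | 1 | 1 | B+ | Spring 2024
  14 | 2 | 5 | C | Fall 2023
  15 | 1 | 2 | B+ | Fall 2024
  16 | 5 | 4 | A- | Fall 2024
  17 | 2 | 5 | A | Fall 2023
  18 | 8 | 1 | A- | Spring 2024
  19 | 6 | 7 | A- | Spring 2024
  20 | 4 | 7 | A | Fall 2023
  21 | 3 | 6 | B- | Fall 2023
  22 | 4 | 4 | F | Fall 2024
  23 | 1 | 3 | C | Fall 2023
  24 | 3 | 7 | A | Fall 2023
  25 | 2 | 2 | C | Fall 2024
SELECT major, COUNT(*) AS n FROM students GROUP BY major

Execution result:
major | n
Chemistry | 4
Computer Science | 2
Mathematics | 1
Physics | 1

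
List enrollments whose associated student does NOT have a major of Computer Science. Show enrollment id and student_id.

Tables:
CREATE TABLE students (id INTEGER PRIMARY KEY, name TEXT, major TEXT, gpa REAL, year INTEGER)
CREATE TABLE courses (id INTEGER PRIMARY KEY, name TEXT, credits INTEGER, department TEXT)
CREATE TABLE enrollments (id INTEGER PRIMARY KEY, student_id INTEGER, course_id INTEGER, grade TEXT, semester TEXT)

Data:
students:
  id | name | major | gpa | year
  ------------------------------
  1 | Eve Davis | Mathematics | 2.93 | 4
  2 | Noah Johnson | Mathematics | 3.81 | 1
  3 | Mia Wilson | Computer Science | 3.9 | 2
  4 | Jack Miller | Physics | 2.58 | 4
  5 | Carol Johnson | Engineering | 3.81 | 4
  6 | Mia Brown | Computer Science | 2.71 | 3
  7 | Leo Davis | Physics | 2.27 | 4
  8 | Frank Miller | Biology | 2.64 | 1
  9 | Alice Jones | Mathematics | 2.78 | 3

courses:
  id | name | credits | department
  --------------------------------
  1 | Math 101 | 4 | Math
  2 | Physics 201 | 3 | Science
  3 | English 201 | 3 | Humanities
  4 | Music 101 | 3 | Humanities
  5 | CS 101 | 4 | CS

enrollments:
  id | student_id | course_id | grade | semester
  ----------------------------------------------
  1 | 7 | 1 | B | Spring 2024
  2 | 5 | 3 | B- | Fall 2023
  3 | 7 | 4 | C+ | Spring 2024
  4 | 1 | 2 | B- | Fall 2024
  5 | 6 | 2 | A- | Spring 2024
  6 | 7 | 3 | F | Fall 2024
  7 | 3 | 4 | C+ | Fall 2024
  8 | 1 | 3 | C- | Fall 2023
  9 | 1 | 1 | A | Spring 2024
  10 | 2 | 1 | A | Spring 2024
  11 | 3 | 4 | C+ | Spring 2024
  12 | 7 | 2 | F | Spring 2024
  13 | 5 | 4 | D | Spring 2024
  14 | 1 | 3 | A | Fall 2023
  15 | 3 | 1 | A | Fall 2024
SELECT id, student_id FROM enrollments WHERE student_id NOT IN (SELECT id FROM students WHERE major = 'Computer Science')

Execution result:
id | student_id
1 | 7
2 | 5
3 | 7
4 | 1
6 | 7
8 | 1
9 | 1
10 | 2
12 | 7
13 | 5
14 | 1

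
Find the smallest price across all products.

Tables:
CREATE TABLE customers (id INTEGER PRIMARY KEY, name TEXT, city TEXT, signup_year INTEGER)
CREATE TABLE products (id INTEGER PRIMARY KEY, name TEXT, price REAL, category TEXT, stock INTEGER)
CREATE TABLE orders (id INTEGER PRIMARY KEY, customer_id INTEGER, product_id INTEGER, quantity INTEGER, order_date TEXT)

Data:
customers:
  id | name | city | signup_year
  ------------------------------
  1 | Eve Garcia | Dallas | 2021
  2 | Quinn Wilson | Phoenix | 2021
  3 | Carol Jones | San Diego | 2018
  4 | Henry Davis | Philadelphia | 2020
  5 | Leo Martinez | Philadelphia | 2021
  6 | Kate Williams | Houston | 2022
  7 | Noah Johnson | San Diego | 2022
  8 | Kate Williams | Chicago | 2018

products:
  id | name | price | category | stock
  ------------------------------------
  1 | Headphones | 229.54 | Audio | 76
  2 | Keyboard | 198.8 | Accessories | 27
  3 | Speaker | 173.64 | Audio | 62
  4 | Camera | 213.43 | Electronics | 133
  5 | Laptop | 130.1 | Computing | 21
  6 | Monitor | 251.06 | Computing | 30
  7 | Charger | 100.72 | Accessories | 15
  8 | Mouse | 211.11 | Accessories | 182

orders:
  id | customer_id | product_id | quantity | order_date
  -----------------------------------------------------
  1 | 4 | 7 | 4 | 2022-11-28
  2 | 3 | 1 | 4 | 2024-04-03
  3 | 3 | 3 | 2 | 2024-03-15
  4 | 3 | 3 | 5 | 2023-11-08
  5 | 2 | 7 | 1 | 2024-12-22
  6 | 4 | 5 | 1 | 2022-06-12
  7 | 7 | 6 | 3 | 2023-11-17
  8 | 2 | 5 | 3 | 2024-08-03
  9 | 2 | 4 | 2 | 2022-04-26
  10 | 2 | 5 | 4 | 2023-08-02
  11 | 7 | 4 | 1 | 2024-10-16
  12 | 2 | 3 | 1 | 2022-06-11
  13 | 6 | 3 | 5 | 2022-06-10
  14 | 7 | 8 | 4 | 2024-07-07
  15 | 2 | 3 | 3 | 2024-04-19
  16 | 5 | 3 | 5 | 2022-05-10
SELECT MIN(price) FROM products

Execution result:
100.72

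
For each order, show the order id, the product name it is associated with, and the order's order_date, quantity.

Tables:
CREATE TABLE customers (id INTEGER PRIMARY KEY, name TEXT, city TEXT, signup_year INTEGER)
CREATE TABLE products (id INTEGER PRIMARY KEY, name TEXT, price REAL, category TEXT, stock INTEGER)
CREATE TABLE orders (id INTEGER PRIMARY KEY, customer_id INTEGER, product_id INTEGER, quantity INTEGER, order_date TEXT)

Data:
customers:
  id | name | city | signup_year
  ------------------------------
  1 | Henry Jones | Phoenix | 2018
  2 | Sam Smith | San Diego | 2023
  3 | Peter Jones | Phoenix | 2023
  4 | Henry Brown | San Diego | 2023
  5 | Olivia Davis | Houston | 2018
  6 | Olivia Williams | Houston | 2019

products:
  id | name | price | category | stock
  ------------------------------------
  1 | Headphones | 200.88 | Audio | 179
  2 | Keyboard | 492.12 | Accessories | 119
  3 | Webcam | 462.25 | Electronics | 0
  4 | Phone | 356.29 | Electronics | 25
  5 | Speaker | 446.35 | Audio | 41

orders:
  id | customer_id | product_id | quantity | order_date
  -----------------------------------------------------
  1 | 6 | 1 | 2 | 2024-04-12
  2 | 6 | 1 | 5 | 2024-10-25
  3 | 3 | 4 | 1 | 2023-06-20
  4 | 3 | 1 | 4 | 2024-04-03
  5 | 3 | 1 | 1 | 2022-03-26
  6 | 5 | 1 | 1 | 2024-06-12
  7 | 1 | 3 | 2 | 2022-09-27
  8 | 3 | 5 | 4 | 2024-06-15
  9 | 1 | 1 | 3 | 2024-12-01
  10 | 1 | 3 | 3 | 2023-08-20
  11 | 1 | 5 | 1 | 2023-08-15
SELECT c.id, p.name AS product, c.order_date, c.quantity FROM orders c JOIN products p ON c.product_id = p.id

Execution result:
id | product | order_date | quantity
1 | Headphones | 2024-04-12 | 2
2 | Headphones | 2024-10-25 | 5
3 | Phone | 2023-06-20 | 1
4 | Headphones | 2024-04-03 | 4
5 | Headphones | 2022-03-26 | 1
6 | Headphones | 2024-06-12 | 1
7 | Webcam | 2022-09-27 | 2
8 | Speaker | 2024-06-15 | 4
9 | Headphones | 2024-12-01 | 3
10 | Webcam | 2023-08-20 | 3
11 | Speaker | 2023-08-15 | 1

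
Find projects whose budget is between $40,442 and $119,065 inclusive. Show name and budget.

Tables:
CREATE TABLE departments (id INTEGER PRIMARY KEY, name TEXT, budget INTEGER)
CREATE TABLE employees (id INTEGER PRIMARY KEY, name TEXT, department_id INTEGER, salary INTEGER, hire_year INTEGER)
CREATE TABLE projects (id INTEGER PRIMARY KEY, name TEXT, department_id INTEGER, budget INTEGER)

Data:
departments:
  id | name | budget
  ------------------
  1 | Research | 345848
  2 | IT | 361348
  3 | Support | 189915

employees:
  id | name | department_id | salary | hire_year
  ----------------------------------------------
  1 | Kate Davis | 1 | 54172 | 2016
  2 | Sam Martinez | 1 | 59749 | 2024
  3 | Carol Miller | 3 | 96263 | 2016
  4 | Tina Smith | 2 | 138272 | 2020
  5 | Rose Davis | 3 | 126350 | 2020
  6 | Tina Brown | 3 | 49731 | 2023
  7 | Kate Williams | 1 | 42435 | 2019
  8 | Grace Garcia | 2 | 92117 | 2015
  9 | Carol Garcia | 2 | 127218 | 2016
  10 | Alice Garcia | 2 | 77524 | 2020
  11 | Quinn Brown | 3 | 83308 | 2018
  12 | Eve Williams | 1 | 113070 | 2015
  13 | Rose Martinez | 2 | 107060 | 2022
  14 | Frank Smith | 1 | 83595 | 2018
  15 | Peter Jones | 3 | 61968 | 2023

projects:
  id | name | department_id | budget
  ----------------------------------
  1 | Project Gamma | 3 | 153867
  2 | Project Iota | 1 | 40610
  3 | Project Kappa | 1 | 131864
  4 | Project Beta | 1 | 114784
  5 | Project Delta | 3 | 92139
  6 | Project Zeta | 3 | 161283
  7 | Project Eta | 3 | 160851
SELECT name, budget FROM projects WHERE budget BETWEEN 40442 AND 119065

Execution result:
name | budget
Project Iota | 40610
Project Beta | 114784
Project Delta | 92139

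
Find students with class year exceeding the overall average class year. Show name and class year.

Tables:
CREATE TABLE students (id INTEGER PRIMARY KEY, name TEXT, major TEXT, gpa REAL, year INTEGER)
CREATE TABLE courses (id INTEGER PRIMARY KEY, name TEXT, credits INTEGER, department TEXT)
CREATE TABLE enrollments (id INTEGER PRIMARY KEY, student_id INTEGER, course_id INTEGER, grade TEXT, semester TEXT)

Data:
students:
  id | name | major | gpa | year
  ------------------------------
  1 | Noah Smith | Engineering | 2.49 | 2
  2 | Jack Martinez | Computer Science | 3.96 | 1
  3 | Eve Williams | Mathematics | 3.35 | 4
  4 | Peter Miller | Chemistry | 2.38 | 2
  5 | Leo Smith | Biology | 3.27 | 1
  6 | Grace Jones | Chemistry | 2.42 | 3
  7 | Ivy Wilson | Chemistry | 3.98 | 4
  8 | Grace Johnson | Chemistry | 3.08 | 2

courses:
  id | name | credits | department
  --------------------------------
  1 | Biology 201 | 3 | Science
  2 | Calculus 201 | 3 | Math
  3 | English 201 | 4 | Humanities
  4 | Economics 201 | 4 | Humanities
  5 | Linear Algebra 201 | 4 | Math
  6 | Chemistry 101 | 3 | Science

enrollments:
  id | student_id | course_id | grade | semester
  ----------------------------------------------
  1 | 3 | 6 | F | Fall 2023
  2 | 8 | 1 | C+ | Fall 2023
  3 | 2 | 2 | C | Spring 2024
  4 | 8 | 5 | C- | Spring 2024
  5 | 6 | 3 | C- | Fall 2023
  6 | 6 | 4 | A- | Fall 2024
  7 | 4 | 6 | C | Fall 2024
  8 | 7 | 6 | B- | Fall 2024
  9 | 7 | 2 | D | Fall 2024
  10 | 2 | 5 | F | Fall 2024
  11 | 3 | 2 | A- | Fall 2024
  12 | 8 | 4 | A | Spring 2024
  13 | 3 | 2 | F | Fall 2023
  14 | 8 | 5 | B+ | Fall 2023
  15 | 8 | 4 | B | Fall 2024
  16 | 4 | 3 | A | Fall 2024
SELECT name, year FROM students WHERE year > (SELECT AVG(year) FROM students)

Execution result:
name | year
Eve Williams | 4
Grace Jones | 3
Ivy Wilson | 4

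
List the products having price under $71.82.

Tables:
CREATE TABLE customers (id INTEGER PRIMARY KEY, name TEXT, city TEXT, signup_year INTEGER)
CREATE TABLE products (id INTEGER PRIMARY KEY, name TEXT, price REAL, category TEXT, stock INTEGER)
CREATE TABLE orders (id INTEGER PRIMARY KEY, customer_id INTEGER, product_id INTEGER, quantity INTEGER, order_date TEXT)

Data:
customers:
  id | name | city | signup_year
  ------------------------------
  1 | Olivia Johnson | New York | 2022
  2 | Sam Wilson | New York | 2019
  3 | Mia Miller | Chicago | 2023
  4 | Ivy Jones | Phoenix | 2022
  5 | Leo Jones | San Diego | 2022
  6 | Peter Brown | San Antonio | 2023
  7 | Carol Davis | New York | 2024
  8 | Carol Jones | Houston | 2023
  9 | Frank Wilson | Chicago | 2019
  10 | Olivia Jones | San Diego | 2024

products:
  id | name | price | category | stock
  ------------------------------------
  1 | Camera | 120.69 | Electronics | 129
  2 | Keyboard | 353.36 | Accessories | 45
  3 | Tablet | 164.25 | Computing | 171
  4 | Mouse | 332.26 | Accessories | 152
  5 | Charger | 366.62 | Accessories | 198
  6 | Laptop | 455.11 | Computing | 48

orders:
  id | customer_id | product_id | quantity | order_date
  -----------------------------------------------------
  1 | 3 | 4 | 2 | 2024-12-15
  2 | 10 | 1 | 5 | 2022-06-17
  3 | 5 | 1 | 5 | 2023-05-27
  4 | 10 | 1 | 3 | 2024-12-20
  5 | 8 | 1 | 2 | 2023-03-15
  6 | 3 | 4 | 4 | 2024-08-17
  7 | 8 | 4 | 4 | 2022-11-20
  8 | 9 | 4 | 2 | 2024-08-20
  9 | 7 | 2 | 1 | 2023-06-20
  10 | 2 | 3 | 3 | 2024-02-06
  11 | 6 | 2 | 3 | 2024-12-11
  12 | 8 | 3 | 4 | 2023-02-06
SELECT name, price FROM products WHERE price < 71.82

Execution result:
(no rows)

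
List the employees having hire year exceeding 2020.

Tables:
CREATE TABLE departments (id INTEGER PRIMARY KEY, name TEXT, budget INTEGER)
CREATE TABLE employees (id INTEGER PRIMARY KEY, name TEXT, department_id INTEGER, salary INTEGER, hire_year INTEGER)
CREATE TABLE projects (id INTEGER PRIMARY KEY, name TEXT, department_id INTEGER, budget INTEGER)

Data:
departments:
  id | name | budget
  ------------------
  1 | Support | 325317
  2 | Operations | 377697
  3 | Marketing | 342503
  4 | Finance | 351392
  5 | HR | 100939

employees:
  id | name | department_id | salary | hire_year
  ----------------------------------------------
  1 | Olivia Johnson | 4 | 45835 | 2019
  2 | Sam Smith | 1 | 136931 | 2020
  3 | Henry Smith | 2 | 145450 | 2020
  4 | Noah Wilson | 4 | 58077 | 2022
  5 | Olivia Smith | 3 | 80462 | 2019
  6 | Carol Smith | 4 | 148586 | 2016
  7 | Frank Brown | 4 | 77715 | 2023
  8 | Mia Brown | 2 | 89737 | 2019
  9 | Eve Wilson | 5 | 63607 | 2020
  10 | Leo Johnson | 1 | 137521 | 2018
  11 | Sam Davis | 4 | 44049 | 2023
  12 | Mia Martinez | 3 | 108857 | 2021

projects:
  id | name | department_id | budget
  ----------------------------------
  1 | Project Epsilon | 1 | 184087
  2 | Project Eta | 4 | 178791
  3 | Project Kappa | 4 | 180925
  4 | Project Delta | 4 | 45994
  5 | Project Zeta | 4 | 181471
SELECT name, hire_year FROM employees WHERE hire_year > 2020

Execution result:
name | hire_year
Noah Wilson | 2022
Frank Brown | 2023
Sam Davis | 2023
Mia Martinez | 2021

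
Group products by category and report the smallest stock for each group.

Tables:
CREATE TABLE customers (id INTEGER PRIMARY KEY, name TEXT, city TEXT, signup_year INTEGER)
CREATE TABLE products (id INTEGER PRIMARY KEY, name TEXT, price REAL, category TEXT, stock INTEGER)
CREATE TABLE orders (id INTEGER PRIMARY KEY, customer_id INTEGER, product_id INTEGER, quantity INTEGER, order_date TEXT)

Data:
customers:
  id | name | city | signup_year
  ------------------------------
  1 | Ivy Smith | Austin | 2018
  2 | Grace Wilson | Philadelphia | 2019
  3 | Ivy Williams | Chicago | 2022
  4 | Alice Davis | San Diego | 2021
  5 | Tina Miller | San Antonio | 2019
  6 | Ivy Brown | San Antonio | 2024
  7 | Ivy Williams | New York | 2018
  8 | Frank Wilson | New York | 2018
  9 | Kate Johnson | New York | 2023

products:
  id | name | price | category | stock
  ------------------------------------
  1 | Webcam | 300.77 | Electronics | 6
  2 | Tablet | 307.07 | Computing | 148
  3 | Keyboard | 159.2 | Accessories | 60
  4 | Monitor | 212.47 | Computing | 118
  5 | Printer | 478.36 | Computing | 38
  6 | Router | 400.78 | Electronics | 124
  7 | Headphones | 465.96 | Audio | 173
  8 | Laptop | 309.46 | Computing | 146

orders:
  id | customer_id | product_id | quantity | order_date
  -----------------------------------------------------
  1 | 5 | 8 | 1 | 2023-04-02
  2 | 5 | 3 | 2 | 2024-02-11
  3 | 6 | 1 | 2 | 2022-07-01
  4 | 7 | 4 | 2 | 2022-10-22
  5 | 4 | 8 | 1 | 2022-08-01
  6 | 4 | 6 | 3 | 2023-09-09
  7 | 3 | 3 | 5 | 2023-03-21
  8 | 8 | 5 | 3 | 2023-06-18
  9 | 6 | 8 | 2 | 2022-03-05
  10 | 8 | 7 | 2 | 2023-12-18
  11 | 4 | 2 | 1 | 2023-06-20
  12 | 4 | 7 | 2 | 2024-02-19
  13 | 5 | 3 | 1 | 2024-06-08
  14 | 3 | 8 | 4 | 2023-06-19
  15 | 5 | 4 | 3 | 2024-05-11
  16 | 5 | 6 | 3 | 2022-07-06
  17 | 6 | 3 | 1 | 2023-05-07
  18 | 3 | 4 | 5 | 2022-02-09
SELECT category, MIN(stock) AS min_stock FROM products GROUP BY category

Execution result:
category | min_stock
Accessories | 60
Audio | 173
Computing | 38
Electronics | 6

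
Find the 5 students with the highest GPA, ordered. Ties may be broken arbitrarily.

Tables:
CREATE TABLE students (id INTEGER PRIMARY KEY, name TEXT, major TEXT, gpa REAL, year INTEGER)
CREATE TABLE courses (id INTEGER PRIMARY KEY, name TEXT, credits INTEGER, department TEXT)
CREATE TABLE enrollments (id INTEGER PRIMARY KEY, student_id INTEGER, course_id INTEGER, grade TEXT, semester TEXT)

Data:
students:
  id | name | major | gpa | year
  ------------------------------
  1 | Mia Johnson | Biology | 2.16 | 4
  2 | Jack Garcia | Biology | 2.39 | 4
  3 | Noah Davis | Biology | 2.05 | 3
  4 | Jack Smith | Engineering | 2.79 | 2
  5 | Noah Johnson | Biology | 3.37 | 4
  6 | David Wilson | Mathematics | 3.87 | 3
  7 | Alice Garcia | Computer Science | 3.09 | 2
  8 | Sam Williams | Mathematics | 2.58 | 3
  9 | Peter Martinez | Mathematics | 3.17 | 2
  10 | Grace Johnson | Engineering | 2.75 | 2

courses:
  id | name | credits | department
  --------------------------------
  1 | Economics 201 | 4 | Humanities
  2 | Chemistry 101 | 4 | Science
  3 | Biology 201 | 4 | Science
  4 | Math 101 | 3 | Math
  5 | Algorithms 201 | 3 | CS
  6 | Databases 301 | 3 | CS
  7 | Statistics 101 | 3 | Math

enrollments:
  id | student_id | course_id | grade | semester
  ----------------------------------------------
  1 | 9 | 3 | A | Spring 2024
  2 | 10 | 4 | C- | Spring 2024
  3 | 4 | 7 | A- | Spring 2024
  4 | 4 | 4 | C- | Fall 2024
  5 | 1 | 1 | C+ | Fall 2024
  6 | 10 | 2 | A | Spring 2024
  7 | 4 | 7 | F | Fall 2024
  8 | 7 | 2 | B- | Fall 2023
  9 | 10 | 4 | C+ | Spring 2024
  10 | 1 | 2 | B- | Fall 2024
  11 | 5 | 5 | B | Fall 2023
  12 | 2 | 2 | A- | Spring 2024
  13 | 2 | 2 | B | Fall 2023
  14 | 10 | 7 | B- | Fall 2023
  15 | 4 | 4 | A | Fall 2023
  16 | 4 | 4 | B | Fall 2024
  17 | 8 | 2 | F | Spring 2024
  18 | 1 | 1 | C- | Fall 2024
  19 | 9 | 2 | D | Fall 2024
SELECT name, gpa FROM students ORDER BY gpa DESC LIMIT 5

Execution result:
name | gpa
David Wilson | 3.87
Noah Johnson | 3.37
Peter Martinez | 3.17
Alice Garcia | 3.09
Jack Smith | 2.79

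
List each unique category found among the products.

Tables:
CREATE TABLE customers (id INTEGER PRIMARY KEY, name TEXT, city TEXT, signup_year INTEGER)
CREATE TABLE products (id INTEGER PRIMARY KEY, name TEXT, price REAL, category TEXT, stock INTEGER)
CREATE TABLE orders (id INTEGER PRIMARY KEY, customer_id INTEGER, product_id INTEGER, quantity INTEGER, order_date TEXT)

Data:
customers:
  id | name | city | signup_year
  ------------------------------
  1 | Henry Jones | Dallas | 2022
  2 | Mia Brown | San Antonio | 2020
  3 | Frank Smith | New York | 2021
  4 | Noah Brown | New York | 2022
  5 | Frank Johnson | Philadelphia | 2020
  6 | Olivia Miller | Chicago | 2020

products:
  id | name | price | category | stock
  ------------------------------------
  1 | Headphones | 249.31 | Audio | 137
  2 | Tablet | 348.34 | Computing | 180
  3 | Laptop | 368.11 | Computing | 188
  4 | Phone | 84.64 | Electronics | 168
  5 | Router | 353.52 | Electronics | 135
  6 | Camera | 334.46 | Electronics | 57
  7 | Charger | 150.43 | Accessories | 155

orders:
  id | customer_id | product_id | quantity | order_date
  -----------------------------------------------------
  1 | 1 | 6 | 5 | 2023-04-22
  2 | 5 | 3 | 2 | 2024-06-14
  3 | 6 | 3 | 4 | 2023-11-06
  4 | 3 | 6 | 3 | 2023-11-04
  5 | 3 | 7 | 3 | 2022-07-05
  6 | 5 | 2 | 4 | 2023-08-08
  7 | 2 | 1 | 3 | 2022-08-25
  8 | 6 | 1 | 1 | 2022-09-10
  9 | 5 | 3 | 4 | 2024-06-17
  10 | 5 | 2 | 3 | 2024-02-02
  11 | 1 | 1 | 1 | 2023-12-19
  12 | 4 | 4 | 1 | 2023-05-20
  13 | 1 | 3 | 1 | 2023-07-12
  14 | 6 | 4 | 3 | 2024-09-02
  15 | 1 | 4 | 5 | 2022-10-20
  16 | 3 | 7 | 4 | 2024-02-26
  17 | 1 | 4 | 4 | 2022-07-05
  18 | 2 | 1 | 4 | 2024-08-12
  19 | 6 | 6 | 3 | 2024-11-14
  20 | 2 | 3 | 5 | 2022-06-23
SELECT DISTINCT category FROM products

Execution result:
category
Audio
Computing
Electronics
Accessories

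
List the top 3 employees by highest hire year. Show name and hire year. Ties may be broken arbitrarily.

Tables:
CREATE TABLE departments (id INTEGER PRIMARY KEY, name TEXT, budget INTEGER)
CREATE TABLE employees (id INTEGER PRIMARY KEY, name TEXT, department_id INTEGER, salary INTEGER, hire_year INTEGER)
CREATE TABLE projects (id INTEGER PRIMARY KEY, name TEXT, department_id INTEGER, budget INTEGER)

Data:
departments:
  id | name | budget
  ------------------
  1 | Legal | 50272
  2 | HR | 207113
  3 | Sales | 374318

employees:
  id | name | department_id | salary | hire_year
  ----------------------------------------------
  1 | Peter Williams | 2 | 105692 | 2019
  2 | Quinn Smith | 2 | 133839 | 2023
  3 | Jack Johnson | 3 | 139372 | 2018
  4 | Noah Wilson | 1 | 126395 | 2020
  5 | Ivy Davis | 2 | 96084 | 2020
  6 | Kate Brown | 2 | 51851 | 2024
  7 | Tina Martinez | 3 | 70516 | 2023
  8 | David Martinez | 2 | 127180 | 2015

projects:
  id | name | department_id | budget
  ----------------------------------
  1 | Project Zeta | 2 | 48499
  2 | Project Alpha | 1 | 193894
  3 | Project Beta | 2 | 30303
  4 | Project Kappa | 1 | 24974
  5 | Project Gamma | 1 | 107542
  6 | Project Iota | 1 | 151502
SELECT name, hire_year FROM employees ORDER BY hire_year DESC LIMIT 3

Execution result:
name | hire_year
Kate Brown | 2024
Quinn Smith | 2023
Tina Martinez | 2023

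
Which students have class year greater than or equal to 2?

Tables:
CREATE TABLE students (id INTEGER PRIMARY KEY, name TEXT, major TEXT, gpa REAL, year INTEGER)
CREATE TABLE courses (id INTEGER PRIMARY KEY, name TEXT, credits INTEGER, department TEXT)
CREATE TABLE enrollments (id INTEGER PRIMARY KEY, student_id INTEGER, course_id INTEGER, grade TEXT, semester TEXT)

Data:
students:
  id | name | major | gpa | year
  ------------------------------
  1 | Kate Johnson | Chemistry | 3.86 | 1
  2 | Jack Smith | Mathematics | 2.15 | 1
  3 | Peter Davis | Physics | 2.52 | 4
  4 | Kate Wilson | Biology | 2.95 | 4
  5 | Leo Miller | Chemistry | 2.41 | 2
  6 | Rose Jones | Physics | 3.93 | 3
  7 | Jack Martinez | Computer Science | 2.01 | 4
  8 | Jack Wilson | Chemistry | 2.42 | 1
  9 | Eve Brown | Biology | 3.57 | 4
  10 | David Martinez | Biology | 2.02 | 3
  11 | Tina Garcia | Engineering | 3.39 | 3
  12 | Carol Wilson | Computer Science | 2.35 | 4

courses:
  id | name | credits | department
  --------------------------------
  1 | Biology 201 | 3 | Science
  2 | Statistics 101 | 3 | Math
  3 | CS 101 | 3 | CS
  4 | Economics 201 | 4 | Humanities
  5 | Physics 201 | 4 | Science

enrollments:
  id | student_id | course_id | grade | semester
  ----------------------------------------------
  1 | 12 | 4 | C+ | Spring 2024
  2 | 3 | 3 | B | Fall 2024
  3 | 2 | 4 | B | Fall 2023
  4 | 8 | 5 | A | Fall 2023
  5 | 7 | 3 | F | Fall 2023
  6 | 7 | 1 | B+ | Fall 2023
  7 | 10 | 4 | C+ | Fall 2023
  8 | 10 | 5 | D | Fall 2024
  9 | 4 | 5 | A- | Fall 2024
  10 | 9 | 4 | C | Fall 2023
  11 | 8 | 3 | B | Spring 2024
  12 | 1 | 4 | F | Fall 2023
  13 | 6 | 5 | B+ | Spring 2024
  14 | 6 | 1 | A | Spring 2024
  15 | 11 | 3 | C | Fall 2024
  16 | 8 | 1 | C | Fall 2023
SELECT name, year FROM students WHERE year >= 2

Execution result:
name | year
Peter Davis | 4
Kate Wilson | 4
Leo Miller | 2
Rose Jones | 3
Jack Martinez | 4
Eve Brown | 4
David Martinez | 3
Tina Garcia | 3
Carol Wilson | 4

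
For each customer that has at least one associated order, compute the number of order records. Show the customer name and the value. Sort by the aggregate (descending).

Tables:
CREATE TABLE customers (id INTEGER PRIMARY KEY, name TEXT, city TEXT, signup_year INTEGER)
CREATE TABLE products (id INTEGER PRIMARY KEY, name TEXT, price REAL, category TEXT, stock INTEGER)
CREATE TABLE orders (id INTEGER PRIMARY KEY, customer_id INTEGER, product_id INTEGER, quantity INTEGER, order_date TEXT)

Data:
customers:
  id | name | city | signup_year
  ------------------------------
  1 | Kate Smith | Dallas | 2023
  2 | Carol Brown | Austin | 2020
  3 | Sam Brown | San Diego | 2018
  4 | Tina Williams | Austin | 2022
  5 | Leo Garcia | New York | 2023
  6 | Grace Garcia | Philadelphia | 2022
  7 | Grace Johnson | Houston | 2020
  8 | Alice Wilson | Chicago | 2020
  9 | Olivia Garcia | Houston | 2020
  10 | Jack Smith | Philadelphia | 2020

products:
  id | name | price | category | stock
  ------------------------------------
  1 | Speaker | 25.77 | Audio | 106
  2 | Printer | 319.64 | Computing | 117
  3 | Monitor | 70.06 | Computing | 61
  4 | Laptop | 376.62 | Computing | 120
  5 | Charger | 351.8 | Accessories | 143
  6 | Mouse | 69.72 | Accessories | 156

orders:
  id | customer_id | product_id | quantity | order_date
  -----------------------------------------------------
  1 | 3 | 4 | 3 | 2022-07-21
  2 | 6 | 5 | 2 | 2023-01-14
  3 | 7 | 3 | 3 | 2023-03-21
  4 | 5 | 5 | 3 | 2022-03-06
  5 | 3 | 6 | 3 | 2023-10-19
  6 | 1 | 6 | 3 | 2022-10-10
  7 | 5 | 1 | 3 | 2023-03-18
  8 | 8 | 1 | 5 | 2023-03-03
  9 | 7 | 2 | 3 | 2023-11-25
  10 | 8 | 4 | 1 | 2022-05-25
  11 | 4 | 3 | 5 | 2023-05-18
SELECT p.name, COUNT(*) AS n FROM orders c JOIN customers p ON c.customer_id = p.id GROUP BY p.id, p.name ORDER BY n DESC

Execution result:
name | n
Sam Brown | 2
Leo Garcia | 2
Grace Johnson | 2
Alice Wilson | 2
Kate Smith | 1
Tina Williams | 1
Grace Garcia | 1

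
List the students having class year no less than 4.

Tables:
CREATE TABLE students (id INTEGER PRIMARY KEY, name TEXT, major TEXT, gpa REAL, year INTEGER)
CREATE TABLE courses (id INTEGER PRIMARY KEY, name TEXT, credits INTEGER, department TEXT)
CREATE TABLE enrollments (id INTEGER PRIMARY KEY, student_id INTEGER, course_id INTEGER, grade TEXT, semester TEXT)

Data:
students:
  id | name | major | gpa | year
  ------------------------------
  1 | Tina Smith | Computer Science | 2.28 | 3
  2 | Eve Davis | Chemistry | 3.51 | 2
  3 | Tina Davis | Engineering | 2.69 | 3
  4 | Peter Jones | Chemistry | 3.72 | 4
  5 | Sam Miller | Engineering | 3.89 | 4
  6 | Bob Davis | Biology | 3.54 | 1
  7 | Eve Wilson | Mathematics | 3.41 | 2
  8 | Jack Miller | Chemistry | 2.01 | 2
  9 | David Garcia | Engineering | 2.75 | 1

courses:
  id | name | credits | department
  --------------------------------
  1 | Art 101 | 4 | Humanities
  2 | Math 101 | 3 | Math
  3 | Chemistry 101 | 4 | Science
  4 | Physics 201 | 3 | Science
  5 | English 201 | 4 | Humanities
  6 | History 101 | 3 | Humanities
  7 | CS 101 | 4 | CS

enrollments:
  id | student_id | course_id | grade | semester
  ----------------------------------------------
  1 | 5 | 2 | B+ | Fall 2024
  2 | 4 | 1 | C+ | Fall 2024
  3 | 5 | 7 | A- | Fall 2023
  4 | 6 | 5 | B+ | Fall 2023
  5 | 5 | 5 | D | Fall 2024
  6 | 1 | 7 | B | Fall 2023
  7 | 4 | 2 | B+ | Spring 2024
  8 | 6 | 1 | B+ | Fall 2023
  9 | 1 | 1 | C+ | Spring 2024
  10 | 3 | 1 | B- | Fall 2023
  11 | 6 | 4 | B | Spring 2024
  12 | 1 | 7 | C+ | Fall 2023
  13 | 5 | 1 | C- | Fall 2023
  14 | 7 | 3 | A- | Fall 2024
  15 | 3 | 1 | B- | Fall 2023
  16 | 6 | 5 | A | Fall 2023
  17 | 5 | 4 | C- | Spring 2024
SELECT name, year FROM students WHERE year >= 4

Execution result:
name | year
Peter Jones | 4
Sam Miller | 4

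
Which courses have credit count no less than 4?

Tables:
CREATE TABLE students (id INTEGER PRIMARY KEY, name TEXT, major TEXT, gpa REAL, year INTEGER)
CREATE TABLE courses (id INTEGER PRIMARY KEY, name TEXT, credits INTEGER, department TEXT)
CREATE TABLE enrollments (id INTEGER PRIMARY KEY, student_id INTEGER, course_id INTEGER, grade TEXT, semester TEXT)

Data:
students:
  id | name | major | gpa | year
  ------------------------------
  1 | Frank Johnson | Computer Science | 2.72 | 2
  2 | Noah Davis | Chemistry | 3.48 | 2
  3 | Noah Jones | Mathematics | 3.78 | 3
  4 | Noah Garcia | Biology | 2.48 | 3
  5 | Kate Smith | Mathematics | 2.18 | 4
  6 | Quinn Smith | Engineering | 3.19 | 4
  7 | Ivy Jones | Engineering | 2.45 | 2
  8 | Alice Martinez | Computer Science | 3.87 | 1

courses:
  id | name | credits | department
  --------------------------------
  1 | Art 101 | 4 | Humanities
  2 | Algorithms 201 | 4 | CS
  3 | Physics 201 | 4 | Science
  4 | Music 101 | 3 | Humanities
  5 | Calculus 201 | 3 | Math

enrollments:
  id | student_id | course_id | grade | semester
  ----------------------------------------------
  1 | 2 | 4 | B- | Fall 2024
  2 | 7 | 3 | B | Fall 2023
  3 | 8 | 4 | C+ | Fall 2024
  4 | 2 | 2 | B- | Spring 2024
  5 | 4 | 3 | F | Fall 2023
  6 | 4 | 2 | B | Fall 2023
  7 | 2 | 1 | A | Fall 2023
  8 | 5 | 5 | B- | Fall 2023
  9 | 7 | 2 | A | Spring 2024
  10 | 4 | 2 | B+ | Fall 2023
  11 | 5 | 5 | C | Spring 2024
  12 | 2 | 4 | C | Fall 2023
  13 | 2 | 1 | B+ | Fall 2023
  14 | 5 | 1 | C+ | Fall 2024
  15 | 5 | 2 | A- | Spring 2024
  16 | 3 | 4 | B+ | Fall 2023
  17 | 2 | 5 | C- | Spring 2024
SELECT name, credits FROM courses WHERE credits >= 4

Execution result:
name | credits
Art 101 | 4
Algorithms 201 | 4
Physics 201 | 4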